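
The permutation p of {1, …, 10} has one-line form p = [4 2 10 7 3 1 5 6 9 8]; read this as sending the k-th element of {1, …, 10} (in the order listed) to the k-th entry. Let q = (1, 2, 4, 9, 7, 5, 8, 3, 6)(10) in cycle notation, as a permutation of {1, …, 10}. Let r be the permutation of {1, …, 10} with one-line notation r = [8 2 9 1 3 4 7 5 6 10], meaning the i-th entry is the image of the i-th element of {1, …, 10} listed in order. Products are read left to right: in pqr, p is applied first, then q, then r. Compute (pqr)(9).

Apply the permutations in order: p(9) = 9, then q(9) = 7, then r(7) = 7. So (pqr)(9) = 7.

7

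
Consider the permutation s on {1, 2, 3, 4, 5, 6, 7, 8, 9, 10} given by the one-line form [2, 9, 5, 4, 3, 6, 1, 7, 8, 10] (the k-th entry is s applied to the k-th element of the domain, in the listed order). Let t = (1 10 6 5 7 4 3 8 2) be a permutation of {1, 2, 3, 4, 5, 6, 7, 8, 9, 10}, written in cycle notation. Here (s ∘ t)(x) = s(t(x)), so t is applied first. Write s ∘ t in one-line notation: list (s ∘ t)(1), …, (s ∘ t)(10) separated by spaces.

Chase each element through t then s: 1 → 10 → 10; 2 → 1 → 2; 3 → 8 → 7; 4 → 3 → 5; 5 → 7 → 1; 6 → 5 → 3; 7 → 4 → 4; 8 → 2 → 9; 9 → 9 → 8; 10 → 6 → 6.
So s ∘ t in one-line form is 10 2 7 5 1 3 4 9 8 6.

10 2 7 5 1 3 4 9 8 6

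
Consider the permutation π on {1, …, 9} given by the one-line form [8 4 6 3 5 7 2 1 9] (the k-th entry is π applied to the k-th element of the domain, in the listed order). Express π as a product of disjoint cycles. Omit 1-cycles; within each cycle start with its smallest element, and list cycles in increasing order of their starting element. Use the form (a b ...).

(1 8)(2 4 3 6 7)

From 1: 1 → 8 → 1, closing the cycle (1 8).
Continuing from each remaining unvisited element yields (1 8)(2 4 3 6 7).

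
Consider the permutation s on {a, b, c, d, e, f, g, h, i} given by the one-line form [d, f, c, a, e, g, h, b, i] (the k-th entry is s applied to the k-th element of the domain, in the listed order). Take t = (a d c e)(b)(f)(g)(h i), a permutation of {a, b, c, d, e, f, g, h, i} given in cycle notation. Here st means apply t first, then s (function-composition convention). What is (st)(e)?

t(e) = a, then s(a) = d; composing gives (st)(e) = d.

d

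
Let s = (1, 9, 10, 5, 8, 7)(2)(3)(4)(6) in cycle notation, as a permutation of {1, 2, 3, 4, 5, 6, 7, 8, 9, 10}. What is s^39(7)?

10

7 lies in the 6-cycle (1, 9, 10, 5, 8, 7).
On a 6-cycle, s^6 is the identity, so s^39 = s^3 there (39 ≡ 3 mod 6).
Stepping 3 places around the cycle: 7 → 1 → 9 → 10.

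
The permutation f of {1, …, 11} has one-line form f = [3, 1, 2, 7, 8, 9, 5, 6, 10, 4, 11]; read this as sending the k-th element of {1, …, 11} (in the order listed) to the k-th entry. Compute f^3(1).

Tracing 1 → 3 → … returns to 1 after 3 steps, so 1 lies in a 3-cycle (1, 3, 2).
On a 3-cycle, f^3 is the identity, so f^3 = f^0 there (3 ≡ 0 mod 3).
So f^3(1) = 1.

1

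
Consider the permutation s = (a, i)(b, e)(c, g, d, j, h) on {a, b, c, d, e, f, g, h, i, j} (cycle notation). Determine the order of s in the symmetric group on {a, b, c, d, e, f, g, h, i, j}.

10

The disjoint cycles have lengths 5, 2, 2, 1.
The order of s is the least common multiple of its cycle lengths: lcm(5, 2, 2) = 10.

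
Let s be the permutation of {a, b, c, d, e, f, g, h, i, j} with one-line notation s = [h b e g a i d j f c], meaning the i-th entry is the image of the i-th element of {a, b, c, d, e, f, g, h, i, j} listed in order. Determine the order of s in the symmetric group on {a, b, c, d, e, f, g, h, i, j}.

10

Decomposing into disjoint cycles gives cycle lengths 5, 2, 2, 1.
The order is lcm(5, 2, 2) = 10.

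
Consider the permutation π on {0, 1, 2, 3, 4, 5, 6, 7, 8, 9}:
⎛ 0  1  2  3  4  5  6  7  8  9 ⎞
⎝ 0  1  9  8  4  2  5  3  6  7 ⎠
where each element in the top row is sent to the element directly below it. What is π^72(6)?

Tracing 6 → 5 → … returns to 6 after 7 steps, so 6 lies in a 7-cycle (2 9 7 3 8 6 5).
Since the cycle has length 7, π^72 acts on it the same as π^2 (72 mod 7 = 2).
Advancing 2 steps from 6: 6 → 5 → 2.

2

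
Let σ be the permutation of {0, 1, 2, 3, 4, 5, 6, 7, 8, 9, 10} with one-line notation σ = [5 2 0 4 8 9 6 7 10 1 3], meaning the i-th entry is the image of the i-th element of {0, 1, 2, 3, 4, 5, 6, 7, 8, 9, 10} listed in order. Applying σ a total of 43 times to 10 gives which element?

Tracing 10 → 3 → … returns to 10 after 4 steps, so 10 lies in a 4-cycle (3 4 8 10).
Since the cycle has length 4, σ^43 acts on it the same as σ^3 (43 mod 4 = 3).
Stepping 3 places around the cycle: 10 → 3 → 4 → 8.

8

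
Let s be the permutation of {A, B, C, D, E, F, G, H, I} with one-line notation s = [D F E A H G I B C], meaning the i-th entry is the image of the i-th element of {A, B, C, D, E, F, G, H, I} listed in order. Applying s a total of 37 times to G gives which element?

C

Tracing G → I → … returns to G after 7 steps, so G lies in a 7-cycle (B, F, G, I, C, E, H).
On a 7-cycle, s^7 is the identity, so s^37 = s^2 there (37 ≡ 2 mod 7).
Stepping 2 places around the cycle: G → I → C.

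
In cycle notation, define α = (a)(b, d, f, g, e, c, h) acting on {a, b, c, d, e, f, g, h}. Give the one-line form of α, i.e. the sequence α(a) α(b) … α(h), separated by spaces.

Image by image: a↦a, b↦d, c↦h, d↦f, e↦c, f↦g, g↦e, h↦b.
So the one-line form is a d h f c g e b.

a d h f c g e b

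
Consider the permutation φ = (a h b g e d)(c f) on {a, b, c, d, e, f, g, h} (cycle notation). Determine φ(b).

g

In the cycle (a h b g e d), b is followed by g, so φ(b) = g.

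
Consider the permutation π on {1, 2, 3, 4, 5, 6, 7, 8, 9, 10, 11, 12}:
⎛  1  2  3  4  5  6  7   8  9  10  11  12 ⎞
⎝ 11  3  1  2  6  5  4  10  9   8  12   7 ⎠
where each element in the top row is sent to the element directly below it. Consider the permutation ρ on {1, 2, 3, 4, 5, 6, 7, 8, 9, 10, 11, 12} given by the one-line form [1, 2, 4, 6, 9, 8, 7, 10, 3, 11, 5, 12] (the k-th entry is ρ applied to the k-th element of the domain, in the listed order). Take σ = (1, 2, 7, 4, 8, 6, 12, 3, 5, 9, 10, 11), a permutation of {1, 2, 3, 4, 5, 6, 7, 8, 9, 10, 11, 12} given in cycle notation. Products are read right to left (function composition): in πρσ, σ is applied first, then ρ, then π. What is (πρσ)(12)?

2

Chase 12: σ(12) = 3; ρ(3) = 4; π(4) = 2. Hence (πρσ)(12) = 2.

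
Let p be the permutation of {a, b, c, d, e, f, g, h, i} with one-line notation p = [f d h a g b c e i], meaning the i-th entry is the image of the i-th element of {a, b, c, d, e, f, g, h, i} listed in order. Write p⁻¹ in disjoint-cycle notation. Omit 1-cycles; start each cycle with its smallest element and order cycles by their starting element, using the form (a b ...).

The cycle decomposition of p is (a f b d)(c h e g).
The inverse reverses every cycle; in canonical form, p⁻¹ = (a d b f)(c g e h).

(a d b f)(c g e h)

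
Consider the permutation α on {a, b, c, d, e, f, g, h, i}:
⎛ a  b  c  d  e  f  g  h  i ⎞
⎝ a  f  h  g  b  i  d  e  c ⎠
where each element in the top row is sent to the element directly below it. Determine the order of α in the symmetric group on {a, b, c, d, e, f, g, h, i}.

Writing α as disjoint cycles, the cycle lengths are 6, 2, 1.
The order is lcm(6, 2) = 6.

6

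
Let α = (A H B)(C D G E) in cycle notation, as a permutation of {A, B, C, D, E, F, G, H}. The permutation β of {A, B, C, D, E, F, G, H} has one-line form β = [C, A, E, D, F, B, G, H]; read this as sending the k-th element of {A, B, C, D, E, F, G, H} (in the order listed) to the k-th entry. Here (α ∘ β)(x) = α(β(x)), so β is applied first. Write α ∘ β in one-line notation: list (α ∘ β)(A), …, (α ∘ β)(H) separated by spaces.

D H C G F A E B

(α ∘ β)(x) = α(β(x)). Computing each image: α(β(A)) = α(C) = D, α(β(B)) = α(A) = H, α(β(C)) = α(E) = C, α(β(D)) = α(D) = G, α(β(E)) = α(F) = F, α(β(F)) = α(B) = A, α(β(G)) = α(G) = E, α(β(H)) = α(H) = B.
Hence α ∘ β = [D H C G F A E B].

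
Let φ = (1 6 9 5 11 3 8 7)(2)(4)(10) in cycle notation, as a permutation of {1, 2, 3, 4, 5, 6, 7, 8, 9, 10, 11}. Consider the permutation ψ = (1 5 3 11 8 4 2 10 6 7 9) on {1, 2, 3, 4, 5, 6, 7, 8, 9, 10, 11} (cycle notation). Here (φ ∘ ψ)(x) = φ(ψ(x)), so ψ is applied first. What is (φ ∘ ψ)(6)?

(φ ∘ ψ)(6) = φ(ψ(6)). ψ(6) = 7, then φ(7) = 1. So (φ ∘ ψ)(6) = 1.

1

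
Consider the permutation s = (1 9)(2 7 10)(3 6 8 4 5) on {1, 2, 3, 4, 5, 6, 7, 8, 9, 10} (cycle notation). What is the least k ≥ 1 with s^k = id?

30

The disjoint cycles have lengths 5, 3, 2.
The order of s is the least common multiple of its cycle lengths: lcm(5, 3, 2) = 30.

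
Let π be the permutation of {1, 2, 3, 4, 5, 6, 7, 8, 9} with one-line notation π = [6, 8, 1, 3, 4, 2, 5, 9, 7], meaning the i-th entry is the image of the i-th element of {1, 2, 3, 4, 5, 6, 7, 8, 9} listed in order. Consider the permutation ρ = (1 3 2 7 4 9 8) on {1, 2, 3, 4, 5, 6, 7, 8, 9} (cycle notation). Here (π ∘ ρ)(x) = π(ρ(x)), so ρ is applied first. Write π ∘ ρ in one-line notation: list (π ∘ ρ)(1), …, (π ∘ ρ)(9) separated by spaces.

Chase each element through ρ then π: 1 → 3 → 1; 2 → 7 → 5; 3 → 2 → 8; 4 → 9 → 7; 5 → 5 → 4; 6 → 6 → 2; 7 → 4 → 3; 8 → 1 → 6; 9 → 8 → 9.
So π ∘ ρ in one-line form is 1 5 8 7 4 2 3 6 9.

1 5 8 7 4 2 3 6 9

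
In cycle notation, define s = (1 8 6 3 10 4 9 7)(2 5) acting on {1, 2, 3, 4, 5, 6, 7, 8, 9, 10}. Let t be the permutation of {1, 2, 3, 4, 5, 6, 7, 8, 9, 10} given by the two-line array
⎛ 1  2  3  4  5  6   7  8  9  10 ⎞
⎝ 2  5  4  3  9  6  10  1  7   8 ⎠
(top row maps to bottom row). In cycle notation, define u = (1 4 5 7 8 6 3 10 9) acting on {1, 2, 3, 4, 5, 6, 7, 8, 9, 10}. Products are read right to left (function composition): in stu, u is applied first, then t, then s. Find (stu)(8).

3

Apply the permutations in order: u(8) = 6, then t(6) = 6, then s(6) = 3. So (stu)(8) = 3.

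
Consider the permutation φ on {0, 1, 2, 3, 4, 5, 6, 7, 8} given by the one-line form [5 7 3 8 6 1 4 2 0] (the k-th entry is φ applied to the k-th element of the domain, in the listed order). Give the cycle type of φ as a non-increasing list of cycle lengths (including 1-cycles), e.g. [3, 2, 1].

[7, 2]

The disjoint cycles are (0, 5, 1, 7, 2, 3, 8)(4, 6), with lengths 7, 2 in non-increasing order.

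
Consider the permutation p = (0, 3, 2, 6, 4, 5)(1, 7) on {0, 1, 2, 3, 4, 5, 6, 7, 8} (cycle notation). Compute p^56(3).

3 lies in the 6-cycle (0, 3, 2, 6, 4, 5).
Since the cycle has length 6, p^56 acts on it the same as p^2 (56 mod 6 = 2).
Stepping 2 places around the cycle: 3 → 2 → 6.

6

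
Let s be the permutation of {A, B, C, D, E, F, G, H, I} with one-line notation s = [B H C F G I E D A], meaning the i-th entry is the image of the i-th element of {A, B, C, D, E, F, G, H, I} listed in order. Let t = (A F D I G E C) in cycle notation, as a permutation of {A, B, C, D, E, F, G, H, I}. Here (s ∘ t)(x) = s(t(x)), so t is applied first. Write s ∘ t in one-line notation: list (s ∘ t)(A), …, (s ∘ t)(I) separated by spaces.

I H B A C F G D E

Chase each element through t then s: A → F → I; B → B → H; C → A → B; D → I → A; E → C → C; F → D → F; G → E → G; H → H → D; I → G → E.
So s ∘ t in one-line form is I H B A C F G D E.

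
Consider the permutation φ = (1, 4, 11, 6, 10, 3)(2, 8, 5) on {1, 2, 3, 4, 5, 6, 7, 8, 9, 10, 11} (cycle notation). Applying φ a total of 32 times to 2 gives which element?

5

2 lies in the 3-cycle (2, 8, 5).
Powers repeat with period 3 on this cycle, and 32 mod 3 = 2, so φ^32(2) = φ^2(2).
Advancing 2 steps from 2: 2 → 8 → 5.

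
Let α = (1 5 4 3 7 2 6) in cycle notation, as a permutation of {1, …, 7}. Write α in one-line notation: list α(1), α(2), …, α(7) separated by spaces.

Each element maps to the next entry in its cycle (wrapping to the front): 1↦5, 2↦6, 3↦7, 4↦3, 5↦4, 6↦1, 7↦2.
Listing these in domain order gives 5 6 7 3 4 1 2.

5 6 7 3 4 1 2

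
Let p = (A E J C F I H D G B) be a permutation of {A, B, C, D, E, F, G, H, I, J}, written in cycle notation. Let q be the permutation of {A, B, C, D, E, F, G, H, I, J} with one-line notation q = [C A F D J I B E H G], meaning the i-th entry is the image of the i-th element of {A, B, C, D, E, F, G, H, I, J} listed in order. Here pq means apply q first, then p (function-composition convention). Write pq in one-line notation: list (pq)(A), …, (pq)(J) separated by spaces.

(pq)(x) = p(q(x)). Computing each image: p(q(A)) = p(C) = F, p(q(B)) = p(A) = E, p(q(C)) = p(F) = I, p(q(D)) = p(D) = G, p(q(E)) = p(J) = C, p(q(F)) = p(I) = H, p(q(G)) = p(B) = A, p(q(H)) = p(E) = J, p(q(I)) = p(H) = D, p(q(J)) = p(G) = B.
Hence pq = [F E I G C H A J D B].

F E I G C H A J D B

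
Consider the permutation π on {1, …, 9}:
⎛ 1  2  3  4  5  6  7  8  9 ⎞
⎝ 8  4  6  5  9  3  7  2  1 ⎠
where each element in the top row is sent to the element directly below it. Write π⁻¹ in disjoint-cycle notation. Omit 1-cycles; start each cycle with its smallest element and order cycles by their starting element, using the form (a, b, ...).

The cycle decomposition of π is (1, 8, 2, 4, 5, 9)(3, 6).
The inverse reverses every cycle; in canonical form, π⁻¹ = (1, 9, 5, 4, 2, 8)(3, 6).

(1, 9, 5, 4, 2, 8)(3, 6)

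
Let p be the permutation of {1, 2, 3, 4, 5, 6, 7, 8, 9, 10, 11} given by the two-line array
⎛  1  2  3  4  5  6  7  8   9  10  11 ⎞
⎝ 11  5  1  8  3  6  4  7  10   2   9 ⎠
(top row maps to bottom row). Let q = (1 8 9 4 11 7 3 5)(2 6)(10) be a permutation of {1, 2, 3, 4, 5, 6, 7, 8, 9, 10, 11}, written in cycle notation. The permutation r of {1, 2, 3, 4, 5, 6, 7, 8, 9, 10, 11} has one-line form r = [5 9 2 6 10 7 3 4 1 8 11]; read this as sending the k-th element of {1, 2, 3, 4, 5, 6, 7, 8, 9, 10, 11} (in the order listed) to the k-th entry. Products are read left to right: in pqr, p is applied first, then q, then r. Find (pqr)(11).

6

Chase 11: p(11) = 9; q(9) = 4; r(4) = 6. Hence (pqr)(11) = 6.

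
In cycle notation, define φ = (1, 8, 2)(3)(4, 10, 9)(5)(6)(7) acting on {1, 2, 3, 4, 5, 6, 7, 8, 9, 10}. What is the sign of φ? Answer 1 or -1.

The cycle lengths are 3, 3, 1, 1, 1, 1.
A cycle of length ℓ contributes ℓ−1 transpositions, so φ is a product of 2 + 2 = 4 transpositions — even.

1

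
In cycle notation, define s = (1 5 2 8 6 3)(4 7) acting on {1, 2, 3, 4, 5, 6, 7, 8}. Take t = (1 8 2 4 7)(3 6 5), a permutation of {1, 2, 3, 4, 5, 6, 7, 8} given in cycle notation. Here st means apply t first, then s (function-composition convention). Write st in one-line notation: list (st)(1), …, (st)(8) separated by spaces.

6 7 3 4 1 2 5 8

For each element, apply t then s: 1 → 8 → 6; 2 → 4 → 7; 3 → 6 → 3; 4 → 7 → 4; 5 → 3 → 1; 6 → 5 → 2; 7 → 1 → 5; 8 → 2 → 8.
So st in one-line form is 6 7 3 4 1 2 5 8.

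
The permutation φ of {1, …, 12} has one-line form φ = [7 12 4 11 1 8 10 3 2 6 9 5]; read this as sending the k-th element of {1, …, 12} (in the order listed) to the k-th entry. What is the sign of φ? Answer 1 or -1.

-1

In disjoint-cycle form the cycle lengths are 12.
A cycle of length ℓ contributes ℓ−1 transpositions, so φ is a product of 11 transpositions — odd.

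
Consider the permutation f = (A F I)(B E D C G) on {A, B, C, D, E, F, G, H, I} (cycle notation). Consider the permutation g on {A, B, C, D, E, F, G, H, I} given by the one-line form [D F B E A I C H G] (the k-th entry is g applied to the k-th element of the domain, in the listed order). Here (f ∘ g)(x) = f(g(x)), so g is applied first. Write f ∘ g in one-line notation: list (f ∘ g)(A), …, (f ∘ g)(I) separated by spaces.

(f ∘ g)(x) = f(g(x)). Computing each image: f(g(A)) = f(D) = C, f(g(B)) = f(F) = I, f(g(C)) = f(B) = E, f(g(D)) = f(E) = D, f(g(E)) = f(A) = F, f(g(F)) = f(I) = A, f(g(G)) = f(C) = G, f(g(H)) = f(H) = H, f(g(I)) = f(G) = B.
Hence f ∘ g = [C I E D F A G H B].

C I E D F A G H B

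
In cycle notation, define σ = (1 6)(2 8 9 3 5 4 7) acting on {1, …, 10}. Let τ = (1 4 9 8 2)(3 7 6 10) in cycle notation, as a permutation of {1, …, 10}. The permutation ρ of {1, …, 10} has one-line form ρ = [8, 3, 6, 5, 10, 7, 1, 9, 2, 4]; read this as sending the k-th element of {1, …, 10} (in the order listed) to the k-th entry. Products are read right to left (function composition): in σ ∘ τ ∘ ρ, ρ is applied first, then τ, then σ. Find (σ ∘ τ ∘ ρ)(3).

Apply the permutations in order: ρ(3) = 6, then τ(6) = 10, then σ(10) = 10. So (σ ∘ τ ∘ ρ)(3) = 10.

10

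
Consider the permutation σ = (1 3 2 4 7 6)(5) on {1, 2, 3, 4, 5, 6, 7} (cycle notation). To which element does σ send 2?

Within (1 3 2 4 7 6), 2 ↦ 4.

4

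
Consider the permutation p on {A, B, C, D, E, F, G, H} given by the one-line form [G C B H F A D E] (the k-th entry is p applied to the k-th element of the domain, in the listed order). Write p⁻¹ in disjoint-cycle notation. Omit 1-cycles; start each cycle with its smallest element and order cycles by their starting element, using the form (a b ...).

The cycle decomposition of p is (A G D H E F)(B C).
Reversing each cycle (and rotating so the smallest element leads) gives p⁻¹ = (A F E H D G)(B C).

(A F E H D G)(B C)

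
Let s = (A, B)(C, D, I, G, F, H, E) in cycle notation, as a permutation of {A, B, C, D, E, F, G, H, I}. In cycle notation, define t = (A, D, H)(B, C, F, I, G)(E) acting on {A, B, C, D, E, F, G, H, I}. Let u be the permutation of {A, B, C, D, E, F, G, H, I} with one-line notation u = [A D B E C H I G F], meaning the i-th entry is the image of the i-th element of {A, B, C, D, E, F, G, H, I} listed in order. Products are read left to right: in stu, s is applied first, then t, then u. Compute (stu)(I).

Apply the permutations in order: s(I) = G, then t(G) = B, then u(B) = D. So (stu)(I) = D.

D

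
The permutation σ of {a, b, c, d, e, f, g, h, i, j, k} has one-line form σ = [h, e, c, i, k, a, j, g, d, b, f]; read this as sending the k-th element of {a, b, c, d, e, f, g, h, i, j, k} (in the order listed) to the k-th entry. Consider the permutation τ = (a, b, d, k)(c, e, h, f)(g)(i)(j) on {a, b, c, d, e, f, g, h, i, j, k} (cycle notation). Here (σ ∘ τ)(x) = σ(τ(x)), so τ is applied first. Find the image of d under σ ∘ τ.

f

(σ ∘ τ)(d) = σ(τ(d)). τ(d) = k, then σ(k) = f. So (σ ∘ τ)(d) = f.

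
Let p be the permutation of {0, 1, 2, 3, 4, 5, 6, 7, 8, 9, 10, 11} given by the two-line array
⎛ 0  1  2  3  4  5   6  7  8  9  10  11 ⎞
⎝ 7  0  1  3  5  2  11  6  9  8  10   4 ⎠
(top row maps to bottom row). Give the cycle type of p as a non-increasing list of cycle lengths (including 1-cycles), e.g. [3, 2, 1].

The disjoint cycles are (0, 7, 6, 11, 4, 5, 2, 1)(3)(8, 9)(10), with lengths 8, 2, 1, 1 in non-increasing order.

[8, 2, 1, 1]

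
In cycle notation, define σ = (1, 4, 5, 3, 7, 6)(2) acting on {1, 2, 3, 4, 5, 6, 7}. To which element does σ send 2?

2

The 1-cycle (2) fixes 2, so σ(2) = 2.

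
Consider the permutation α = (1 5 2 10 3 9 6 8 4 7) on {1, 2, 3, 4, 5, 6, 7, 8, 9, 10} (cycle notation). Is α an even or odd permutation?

odd

The cycle lengths are 10.
A cycle of length ℓ contributes ℓ−1 transpositions, so α is a product of 9 transpositions — odd.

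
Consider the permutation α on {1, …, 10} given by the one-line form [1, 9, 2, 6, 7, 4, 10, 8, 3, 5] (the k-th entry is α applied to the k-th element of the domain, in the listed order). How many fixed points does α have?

The fixed points (elements with α(x) = x) are {1, 8}, so there are 2.

2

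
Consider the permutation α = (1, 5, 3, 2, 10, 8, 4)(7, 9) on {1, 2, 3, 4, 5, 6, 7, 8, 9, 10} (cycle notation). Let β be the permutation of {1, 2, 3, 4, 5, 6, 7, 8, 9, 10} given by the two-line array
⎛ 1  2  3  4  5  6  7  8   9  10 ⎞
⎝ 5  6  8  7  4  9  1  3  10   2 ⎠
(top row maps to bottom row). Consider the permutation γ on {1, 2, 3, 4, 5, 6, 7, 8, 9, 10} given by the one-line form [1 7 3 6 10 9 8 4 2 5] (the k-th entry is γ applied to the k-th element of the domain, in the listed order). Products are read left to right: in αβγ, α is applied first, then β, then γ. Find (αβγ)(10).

3

(αβγ)(10) = γ(β(α(10))). α(10) = 8, then β(8) = 3, then γ(3) = 3, so the result is 3.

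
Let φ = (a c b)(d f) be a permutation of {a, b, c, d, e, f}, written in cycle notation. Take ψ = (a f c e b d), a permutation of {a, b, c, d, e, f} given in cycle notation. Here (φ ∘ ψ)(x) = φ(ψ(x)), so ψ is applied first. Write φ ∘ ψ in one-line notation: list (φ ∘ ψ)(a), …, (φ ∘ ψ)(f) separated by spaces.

(φ ∘ ψ)(x) = φ(ψ(x)). Computing each image: φ(ψ(a)) = φ(f) = d, φ(ψ(b)) = φ(d) = f, φ(ψ(c)) = φ(e) = e, φ(ψ(d)) = φ(a) = c, φ(ψ(e)) = φ(b) = a, φ(ψ(f)) = φ(c) = b.
Hence φ ∘ ψ = [d f e c a b].

d f e c a b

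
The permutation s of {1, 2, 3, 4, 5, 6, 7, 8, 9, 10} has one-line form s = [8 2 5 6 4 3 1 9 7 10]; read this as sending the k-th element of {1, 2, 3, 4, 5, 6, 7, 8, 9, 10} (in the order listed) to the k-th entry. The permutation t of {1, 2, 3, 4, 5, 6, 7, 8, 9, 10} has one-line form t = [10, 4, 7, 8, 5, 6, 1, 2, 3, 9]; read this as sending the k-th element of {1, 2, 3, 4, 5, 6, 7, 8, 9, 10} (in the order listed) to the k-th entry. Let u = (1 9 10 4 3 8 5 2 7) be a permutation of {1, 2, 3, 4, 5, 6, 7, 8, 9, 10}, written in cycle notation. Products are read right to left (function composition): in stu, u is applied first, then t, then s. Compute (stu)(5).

6

Apply the permutations in order: u(5) = 2, then t(2) = 4, then s(4) = 6. So (stu)(5) = 6.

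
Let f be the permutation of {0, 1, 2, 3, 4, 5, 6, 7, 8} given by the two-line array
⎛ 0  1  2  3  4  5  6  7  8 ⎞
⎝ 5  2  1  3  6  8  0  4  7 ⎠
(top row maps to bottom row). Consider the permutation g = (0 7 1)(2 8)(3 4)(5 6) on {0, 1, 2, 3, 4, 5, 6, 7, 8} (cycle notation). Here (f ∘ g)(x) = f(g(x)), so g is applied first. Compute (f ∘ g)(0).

4

g(0) = 7, then f(7) = 4; composing gives (f ∘ g)(0) = 4.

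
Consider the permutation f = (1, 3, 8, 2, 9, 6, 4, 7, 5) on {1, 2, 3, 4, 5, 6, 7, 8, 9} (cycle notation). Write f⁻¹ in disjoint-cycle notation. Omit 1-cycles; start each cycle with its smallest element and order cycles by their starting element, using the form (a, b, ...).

The inverse reverses each cycle.
After reversing and putting each cycle's least element first, f⁻¹ = (1, 5, 7, 4, 6, 9, 2, 8, 3).

(1, 5, 7, 4, 6, 9, 2, 8, 3)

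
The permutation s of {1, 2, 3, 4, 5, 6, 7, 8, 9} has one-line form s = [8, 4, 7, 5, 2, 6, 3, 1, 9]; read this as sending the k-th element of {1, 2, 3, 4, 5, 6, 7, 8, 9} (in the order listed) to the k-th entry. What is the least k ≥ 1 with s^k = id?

The disjoint-cycle form of s has cycle lengths 3, 2, 2, 1, 1.
Since disjoint cycles commute, ord(s) = lcm(3, 2, 2) = 6.

6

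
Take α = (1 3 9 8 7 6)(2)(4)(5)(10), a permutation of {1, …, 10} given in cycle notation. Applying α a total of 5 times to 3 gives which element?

3 lies in the 6-cycle (1 3 9 8 7 6).
Stepping 5 places around the cycle: 3 → 9 → 8 → 7 → 6 → 1.

1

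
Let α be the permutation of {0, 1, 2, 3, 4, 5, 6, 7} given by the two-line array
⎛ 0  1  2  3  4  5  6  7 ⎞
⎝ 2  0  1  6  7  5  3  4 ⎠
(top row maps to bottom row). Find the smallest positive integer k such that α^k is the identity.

6

The disjoint-cycle form of α has cycle lengths 3, 2, 2, 1.
Since disjoint cycles commute, ord(α) = lcm(3, 2, 2) = 6.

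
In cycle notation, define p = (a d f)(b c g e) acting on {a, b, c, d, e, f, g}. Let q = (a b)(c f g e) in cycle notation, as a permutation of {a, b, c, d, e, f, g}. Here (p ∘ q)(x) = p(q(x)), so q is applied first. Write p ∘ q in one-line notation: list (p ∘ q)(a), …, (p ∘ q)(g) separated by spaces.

(p ∘ q)(x) = p(q(x)). Computing each image: p(q(a)) = p(b) = c, p(q(b)) = p(a) = d, p(q(c)) = p(f) = a, p(q(d)) = p(d) = f, p(q(e)) = p(c) = g, p(q(f)) = p(g) = e, p(q(g)) = p(e) = b.
Hence p ∘ q = [c d a f g e b].

c d a f g e b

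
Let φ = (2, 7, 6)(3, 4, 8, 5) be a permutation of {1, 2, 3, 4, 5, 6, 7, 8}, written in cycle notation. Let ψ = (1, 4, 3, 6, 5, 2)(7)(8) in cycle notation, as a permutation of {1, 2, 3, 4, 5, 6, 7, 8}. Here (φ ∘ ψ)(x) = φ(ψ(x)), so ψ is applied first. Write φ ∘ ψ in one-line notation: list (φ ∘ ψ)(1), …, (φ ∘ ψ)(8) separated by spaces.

Chase each element through ψ then φ: 1 → 4 → 8; 2 → 1 → 1; 3 → 6 → 2; 4 → 3 → 4; 5 → 2 → 7; 6 → 5 → 3; 7 → 7 → 6; 8 → 8 → 5.
Collecting the images, φ ∘ ψ = [8 1 2 4 7 3 6 5].

8 1 2 4 7 3 6 5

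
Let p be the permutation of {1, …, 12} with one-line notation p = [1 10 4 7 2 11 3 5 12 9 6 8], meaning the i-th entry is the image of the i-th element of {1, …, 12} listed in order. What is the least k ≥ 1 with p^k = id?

The disjoint-cycle form of p has cycle lengths 6, 3, 2, 1.
The order of p is the least common multiple of its cycle lengths: lcm(6, 3, 2) = 6.

6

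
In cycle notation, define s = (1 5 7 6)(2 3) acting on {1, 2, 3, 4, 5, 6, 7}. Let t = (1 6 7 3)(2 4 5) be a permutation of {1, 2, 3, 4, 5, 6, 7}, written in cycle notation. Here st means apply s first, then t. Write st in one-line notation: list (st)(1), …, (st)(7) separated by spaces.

(st)(x) = t(s(x)). Computing each image: t(s(1)) = t(5) = 2, t(s(2)) = t(3) = 1, t(s(3)) = t(2) = 4, t(s(4)) = t(4) = 5, t(s(5)) = t(7) = 3, t(s(6)) = t(1) = 6, t(s(7)) = t(6) = 7.
Hence st = [2 1 4 5 3 6 7].

2 1 4 5 3 6 7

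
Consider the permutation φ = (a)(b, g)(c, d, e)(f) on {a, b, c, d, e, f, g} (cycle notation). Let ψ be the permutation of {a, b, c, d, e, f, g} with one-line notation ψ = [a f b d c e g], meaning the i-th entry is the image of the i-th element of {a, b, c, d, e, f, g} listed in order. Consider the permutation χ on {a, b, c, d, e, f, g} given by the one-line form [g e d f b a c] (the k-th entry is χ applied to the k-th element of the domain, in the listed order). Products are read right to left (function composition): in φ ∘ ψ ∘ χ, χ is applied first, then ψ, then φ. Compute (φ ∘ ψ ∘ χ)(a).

(φ ∘ ψ ∘ χ)(a) = φ(ψ(χ(a))). χ(a) = g, then ψ(g) = g, then φ(g) = b, so the result is b.

b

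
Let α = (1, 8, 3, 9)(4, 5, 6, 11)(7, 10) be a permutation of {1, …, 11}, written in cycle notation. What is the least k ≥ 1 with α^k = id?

The disjoint cycles have lengths 4, 4, 2, 1.
Since disjoint cycles commute, ord(α) = lcm(4, 4, 2) = 4.

4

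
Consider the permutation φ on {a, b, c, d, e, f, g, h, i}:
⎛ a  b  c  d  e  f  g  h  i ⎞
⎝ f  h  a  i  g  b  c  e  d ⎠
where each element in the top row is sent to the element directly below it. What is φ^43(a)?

Tracing a → f → … returns to a after 7 steps, so a lies in a 7-cycle (a f b h e g c).
On a 7-cycle, φ^7 is the identity, so φ^43 = φ^1 there (43 ≡ 1 mod 7).
Stepping 1 place around the cycle: a → f.

f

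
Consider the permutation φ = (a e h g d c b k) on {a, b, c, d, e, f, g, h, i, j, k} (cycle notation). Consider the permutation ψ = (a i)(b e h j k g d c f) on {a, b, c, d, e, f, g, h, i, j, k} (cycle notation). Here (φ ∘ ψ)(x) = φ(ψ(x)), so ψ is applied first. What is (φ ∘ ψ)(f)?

k

ψ(f) = b, then φ(b) = k; composing gives (φ ∘ ψ)(f) = k.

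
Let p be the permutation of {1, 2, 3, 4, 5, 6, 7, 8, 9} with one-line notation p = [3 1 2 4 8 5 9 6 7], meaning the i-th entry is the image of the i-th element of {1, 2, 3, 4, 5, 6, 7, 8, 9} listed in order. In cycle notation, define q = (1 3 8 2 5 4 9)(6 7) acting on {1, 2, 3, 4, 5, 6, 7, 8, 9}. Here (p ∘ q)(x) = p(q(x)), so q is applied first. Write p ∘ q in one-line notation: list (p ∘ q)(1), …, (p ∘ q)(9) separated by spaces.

2 8 6 7 4 9 5 1 3

(p ∘ q)(x) = p(q(x)). Computing each image: p(q(1)) = p(3) = 2, p(q(2)) = p(5) = 8, p(q(3)) = p(8) = 6, p(q(4)) = p(9) = 7, p(q(5)) = p(4) = 4, p(q(6)) = p(7) = 9, p(q(7)) = p(6) = 5, p(q(8)) = p(2) = 1, p(q(9)) = p(1) = 3.
Hence p ∘ q = [2 8 6 7 4 9 5 1 3].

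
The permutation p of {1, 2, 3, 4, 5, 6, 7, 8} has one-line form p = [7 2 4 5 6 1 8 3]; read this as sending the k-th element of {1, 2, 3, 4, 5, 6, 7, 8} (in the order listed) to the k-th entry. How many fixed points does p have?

The fixed points (elements with p(x) = x) are {2}, so there is 1.

1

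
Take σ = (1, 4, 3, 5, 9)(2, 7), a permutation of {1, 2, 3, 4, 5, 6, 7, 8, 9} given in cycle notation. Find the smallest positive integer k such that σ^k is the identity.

10

The cycle type of σ is (5, 2, 1, 1).
The order is lcm(5, 2) = 10.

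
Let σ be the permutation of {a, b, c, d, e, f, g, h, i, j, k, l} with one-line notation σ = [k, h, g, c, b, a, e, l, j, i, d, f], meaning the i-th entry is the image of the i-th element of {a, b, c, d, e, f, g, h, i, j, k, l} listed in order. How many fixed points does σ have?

0

No element satisfies σ(x) = x, so there are 0 fixed points.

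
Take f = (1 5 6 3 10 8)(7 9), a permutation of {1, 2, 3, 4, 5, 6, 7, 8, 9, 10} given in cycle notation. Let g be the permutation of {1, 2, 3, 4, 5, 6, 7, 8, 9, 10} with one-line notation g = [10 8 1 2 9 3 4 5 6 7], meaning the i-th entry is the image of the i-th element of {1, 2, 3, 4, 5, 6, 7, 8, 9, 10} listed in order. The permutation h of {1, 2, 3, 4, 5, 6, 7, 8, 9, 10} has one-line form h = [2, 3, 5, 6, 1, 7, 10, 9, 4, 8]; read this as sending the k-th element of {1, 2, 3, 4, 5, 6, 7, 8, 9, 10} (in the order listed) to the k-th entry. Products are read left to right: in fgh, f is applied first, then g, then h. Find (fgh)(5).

Apply the permutations in order: f(5) = 6, then g(6) = 3, then h(3) = 5. So (fgh)(5) = 5.

5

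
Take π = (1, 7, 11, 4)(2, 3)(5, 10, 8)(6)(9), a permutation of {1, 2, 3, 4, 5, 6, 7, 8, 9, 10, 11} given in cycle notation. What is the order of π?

12

The cycle type of π is (4, 3, 2, 1, 1).
The order of π is the least common multiple of its cycle lengths: lcm(4, 3, 2) = 12.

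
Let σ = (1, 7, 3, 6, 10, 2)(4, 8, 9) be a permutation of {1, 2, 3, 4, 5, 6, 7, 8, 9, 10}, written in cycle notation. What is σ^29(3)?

7

3 lies in the 6-cycle (1, 7, 3, 6, 10, 2).
Since the cycle has length 6, σ^29 acts on it the same as σ^5 (29 mod 6 = 5).
Advancing 5 steps from 3: 3 → 6 → 10 → 2 → 1 → 7.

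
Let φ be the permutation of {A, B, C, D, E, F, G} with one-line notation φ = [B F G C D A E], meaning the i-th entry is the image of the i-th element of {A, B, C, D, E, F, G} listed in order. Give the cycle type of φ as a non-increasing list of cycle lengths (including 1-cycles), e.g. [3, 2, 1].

[4, 3]

The disjoint cycles are (A B F)(C G E D), with lengths 4, 3 in non-increasing order.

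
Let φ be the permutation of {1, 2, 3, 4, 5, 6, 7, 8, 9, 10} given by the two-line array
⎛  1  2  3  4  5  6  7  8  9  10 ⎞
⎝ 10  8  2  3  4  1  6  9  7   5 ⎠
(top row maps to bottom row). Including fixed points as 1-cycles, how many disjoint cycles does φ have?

The cycle decomposition is (1, 10, 5, 4, 3, 2, 8, 9, 7, 6), which has 1 cycle (counting 1-cycles).

1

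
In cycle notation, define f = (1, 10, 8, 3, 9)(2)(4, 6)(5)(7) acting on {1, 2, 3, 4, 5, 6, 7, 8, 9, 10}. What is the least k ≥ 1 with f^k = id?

The cycle type of f is (5, 2, 1, 1, 1).
The order is lcm(5, 2) = 10.

10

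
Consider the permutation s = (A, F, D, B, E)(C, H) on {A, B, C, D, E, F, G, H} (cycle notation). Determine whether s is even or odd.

The cycle lengths are 5, 2, 1.
A cycle of length ℓ contributes ℓ−1 transpositions, so s is a product of 4 + 1 = 5 transpositions — odd.

odd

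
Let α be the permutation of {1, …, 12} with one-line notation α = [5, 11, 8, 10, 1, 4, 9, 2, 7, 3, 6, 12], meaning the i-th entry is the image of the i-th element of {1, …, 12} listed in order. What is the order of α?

Writing α as disjoint cycles, the cycle lengths are 7, 2, 2, 1.
The order is lcm(7, 2, 2) = 14.

14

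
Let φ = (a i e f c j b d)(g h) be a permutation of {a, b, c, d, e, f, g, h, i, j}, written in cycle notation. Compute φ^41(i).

i lies in the 8-cycle (a i e f c j b d).
Powers repeat with period 8 on this cycle, and 41 mod 8 = 1, so φ^41(i) = φ^1(i).
Advancing 1 step from i: i → e.

e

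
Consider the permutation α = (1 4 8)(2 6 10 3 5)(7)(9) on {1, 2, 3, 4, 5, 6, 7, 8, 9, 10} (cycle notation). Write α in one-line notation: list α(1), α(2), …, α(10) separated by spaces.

4 6 5 8 2 10 7 1 9 3

Image by image: 1↦4, 2↦6, 3↦5, 4↦8, 5↦2, 6↦10, 7↦7, 8↦1, 9↦9, 10↦3.
So the one-line form is 4 6 5 8 2 10 7 1 9 3.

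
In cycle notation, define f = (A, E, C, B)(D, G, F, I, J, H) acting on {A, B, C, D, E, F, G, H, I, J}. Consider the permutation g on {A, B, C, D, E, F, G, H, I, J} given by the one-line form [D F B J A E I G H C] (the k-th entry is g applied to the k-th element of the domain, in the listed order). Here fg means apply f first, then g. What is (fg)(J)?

G

f(J) = H, then g(H) = G; composing gives (fg)(J) = G.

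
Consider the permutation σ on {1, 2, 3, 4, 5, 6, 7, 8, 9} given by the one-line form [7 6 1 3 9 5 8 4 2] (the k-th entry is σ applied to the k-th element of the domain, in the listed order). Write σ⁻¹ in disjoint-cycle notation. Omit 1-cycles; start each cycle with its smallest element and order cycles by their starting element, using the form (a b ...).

(1 3 4 8 7)(2 9 5 6)

First write σ in disjoint cycles: (1 7 8 4 3)(2 6 5 9).
Reversing each cycle (and rotating so the smallest element leads) gives σ⁻¹ = (1 3 4 8 7)(2 9 5 6).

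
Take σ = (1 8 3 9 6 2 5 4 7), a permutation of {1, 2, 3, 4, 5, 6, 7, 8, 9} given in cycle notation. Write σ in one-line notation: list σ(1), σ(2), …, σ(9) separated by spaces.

8 5 9 7 4 2 1 3 6

Reading each image from the cycles: 1→8, 2→5, 3→9, 4→7, 5→4, 6→2, 7→1, 8→3, 9→6.
So the one-line form is 8 5 9 7 4 2 1 3 6.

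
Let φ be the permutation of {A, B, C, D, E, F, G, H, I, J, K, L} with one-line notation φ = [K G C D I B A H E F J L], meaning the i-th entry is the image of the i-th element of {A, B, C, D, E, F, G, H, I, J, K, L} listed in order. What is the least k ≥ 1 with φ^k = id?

Decomposing into disjoint cycles gives cycle lengths 6, 2, 1, 1, 1, 1.
The order of φ is the least common multiple of its cycle lengths: lcm(6, 2) = 6.

6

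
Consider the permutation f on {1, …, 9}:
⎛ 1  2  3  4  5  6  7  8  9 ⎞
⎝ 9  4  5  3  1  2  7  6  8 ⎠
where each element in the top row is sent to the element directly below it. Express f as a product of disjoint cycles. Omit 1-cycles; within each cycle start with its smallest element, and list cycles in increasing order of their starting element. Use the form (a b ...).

(1 9 8 6 2 4 3 5)

Start at 1 and follow images: 1 → 9 → 8 → 6 → 2 → 4 → 3 → 5 → 1, giving the cycle (1 9 8 6 2 4 3 5).
Continuing from each remaining unvisited element yields (1 9 8 6 2 4 3 5).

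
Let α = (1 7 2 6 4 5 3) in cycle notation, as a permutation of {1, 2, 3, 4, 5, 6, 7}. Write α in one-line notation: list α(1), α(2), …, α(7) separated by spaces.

7 6 1 5 3 4 2

Reading each image from the cycles: 1↦7, 2↦6, 3↦1, 4↦5, 5↦3, 6↦4, 7↦2.
So the one-line form is 7 6 1 5 3 4 2.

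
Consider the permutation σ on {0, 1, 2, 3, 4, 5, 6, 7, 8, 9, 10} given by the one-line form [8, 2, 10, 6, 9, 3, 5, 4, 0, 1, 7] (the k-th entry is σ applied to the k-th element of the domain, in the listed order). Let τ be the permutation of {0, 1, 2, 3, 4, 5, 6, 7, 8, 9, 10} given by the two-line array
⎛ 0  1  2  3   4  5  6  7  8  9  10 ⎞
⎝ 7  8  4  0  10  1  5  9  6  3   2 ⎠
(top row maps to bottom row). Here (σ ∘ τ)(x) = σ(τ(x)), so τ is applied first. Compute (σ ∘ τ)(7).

1

First apply τ: τ(7) = 9, then σ(9) = 1. Thus (σ ∘ τ)(7) = 1.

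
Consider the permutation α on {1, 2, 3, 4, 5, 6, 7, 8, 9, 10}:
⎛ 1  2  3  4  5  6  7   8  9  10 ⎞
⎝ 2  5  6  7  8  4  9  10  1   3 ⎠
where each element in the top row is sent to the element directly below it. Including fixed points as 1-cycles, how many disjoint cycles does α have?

1

The cycle decomposition is (1, 2, 5, 8, 10, 3, 6, 4, 7, 9), which has 1 cycle (counting 1-cycles).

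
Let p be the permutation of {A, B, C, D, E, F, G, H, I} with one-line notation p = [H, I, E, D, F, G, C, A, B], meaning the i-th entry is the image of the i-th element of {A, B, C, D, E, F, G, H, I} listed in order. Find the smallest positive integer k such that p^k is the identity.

4

Writing p as disjoint cycles, the cycle lengths are 4, 2, 2, 1.
The order is lcm(4, 2, 2) = 4.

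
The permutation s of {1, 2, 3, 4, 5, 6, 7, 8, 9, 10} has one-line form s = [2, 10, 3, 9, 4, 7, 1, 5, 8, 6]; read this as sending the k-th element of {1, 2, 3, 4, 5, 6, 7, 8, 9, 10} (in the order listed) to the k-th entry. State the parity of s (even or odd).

odd

In disjoint-cycle form the cycle lengths are 5, 4, 1.
A cycle of length ℓ contributes ℓ−1 transpositions, so s is a product of 4 + 3 = 7 transpositions — odd.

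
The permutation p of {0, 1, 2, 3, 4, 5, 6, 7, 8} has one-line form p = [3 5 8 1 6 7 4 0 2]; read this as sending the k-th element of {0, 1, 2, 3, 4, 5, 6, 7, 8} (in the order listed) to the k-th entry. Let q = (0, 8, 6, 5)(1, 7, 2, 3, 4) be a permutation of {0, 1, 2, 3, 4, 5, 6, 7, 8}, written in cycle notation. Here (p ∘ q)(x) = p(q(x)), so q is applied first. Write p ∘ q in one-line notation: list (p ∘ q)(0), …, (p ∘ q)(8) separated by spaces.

2 0 1 6 5 3 7 8 4

Chase each element through q then p: 0 → 8 → 2; 1 → 7 → 0; 2 → 3 → 1; 3 → 4 → 6; 4 → 1 → 5; 5 → 0 → 3; 6 → 5 → 7; 7 → 2 → 8; 8 → 6 → 4.
So p ∘ q in one-line form is 2 0 1 6 5 3 7 8 4.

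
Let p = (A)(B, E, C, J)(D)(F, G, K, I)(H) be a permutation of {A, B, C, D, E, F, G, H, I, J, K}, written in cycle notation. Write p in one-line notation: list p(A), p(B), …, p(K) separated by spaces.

A E J D C G K H F B I

Image by image: A↦A, B↦E, C↦J, D↦D, E↦C, F↦G, G↦K, H↦H, I↦F, J↦B, K↦I.
Listing these in domain order gives A E J D C G K H F B I.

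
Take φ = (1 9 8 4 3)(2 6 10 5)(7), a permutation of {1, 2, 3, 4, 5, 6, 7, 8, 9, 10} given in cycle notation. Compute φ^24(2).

2 lies in the 4-cycle (2 6 10 5).
Since the cycle has length 4, φ^24 acts on it the same as φ^0 (24 mod 4 = 0).
So φ^24(2) = 2.

2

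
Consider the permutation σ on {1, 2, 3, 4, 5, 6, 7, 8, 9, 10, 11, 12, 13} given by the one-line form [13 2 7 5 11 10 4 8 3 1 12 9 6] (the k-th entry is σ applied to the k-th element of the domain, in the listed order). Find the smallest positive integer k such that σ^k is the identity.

Decomposing into disjoint cycles gives cycle lengths 7, 4, 1, 1.
The order is lcm(7, 4) = 28.

28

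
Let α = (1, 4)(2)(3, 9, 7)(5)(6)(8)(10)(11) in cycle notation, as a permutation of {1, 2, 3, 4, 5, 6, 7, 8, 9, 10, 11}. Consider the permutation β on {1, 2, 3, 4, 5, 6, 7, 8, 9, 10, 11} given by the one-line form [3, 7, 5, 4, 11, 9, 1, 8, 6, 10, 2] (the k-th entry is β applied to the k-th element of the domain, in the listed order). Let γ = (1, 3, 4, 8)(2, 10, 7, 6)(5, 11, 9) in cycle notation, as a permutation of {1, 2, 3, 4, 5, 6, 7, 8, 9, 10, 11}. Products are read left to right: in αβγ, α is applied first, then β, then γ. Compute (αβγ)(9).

Apply the permutations in order: α(9) = 7, then β(7) = 1, then γ(1) = 3. So (αβγ)(9) = 3.

3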